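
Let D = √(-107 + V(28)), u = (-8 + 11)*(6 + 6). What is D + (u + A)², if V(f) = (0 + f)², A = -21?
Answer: 225 + √677 ≈ 251.02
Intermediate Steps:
V(f) = f²
u = 36 (u = 3*12 = 36)
D = √677 (D = √(-107 + 28²) = √(-107 + 784) = √677 ≈ 26.019)
D + (u + A)² = √677 + (36 - 21)² = √677 + 15² = √677 + 225 = 225 + √677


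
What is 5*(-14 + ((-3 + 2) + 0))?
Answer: -75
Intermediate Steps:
5*(-14 + ((-3 + 2) + 0)) = 5*(-14 + (-1 + 0)) = 5*(-14 - 1) = 5*(-15) = -75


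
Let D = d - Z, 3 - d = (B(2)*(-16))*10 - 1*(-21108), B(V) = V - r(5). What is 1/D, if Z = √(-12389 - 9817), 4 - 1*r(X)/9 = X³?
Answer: 153455/23548459231 + I*√22206/23548459231 ≈ 6.5166e-6 + 6.3281e-9*I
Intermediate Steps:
r(X) = 36 - 9*X³
B(V) = 1089 + V (B(V) = V - (36 - 9*5³) = V - (36 - 9*125) = V - (36 - 1125) = V - 1*(-1089) = V + 1089 = 1089 + V)
Z = I*√22206 (Z = √(-22206) = I*√22206 ≈ 149.02*I)
d = 153455 (d = 3 - (((1089 + 2)*(-16))*10 - 1*(-21108)) = 3 - ((1091*(-16))*10 + 21108) = 3 - (-17456*10 + 21108) = 3 - (-174560 + 21108) = 3 - 1*(-153452) = 3 + 153452 = 153455)
D = 153455 - I*√22206 ≈ 1.5346e+5 - 149.02*I
1/D = 1/(153455 - I*√22206)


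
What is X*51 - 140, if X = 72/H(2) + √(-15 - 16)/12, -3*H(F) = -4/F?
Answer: 5368 + 17*I*√31/4 ≈ 5368.0 + 23.663*I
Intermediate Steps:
H(F) = 4/(3*F) (H(F) = -(-4)/(3*F) = 4/(3*F))
X = 108 + I*√31/12 (X = 72/(((4/3)/2)) + √(-15 - 16)/12 = 72/(((4/3)*(½))) + √(-31)*(1/12) = 72/(⅔) + (I*√31)*(1/12) = 72*(3/2) + I*√31/12 = 108 + I*√31/12 ≈ 108.0 + 0.46398*I)
X*51 - 140 = (108 + I*√31/12)*51 - 140 = (5508 + 17*I*√31/4) - 140 = 5368 + 17*I*√31/4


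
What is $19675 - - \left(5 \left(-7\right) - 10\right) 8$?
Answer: $19315$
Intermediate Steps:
$19675 - - \left(5 \left(-7\right) - 10\right) 8 = 19675 - - \left(-35 - 10\right) 8 = 19675 - - \left(-45\right) 8 = 19675 - \left(-1\right) \left(-360\right) = 19675 - 360 = 19315$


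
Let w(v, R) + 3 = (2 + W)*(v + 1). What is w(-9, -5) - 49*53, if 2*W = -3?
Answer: -2604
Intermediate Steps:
W = -3/2 (W = (½)*(-3) = -3/2 ≈ -1.5000)
w(v, R) = -5/2 + v/2 (w(v, R) = -3 + (2 - 3/2)*(v + 1) = -3 + (1 + v)/2 = -3 + (½ + v/2) = -5/2 + v/2)
w(-9, -5) - 49*53 = (-5/2 + (½)*(-9)) - 49*53 = (-5/2 - 9/2) - 2597 = -7 - 2597 = -2604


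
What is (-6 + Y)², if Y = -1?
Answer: 49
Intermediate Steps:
(-6 + Y)² = (-6 - 1)² = (-7)² = 49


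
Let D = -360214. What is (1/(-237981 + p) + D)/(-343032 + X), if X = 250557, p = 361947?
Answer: 44654288723/11463755850 ≈ 3.8953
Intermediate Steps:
(1/(-237981 + p) + D)/(-343032 + X) = (1/(-237981 + 361947) - 360214)/(-343032 + 250557) = (1/123966 - 360214)/(-92475) = (1/123966 - 360214)*(-1/92475) = -44654288723/123966*(-1/92475) = 44654288723/11463755850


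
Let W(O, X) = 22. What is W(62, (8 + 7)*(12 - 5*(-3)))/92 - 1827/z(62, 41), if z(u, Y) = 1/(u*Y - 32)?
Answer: -210945409/46 ≈ -4.5858e+6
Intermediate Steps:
z(u, Y) = 1/(-32 + Y*u) (z(u, Y) = 1/(Y*u - 32) = 1/(-32 + Y*u))
W(62, (8 + 7)*(12 - 5*(-3)))/92 - 1827/z(62, 41) = 22/92 - 1827/(1/(-32 + 41*62)) = 22*(1/92) - 1827/(1/(-32 + 2542)) = 11/46 - 1827/(1/2510) = 11/46 - 1827/1/2510 = 11/46 - 1827*2510 = 11/46 - 4585770 = -210945409/46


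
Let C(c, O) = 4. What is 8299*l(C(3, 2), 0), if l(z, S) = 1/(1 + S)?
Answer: 8299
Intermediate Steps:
8299*l(C(3, 2), 0) = 8299/(1 + 0) = 8299/1 = 8299*1 = 8299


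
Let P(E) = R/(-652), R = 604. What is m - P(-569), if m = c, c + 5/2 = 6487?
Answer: 2114249/326 ≈ 6485.4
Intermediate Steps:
c = 12969/2 (c = -5/2 + 6487 = 12969/2 ≈ 6484.5)
P(E) = -151/163 (P(E) = 604/(-652) = 604*(-1/652) = -151/163)
m = 12969/2 ≈ 6484.5
m - P(-569) = 12969/2 - 1*(-151/163) = 12969/2 + 151/163 = 2114249/326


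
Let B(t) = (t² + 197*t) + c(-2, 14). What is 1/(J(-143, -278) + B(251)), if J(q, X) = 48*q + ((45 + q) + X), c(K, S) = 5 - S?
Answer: 1/105199 ≈ 9.5058e-6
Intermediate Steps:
J(q, X) = 45 + X + 49*q (J(q, X) = 48*q + (45 + X + q) = 45 + X + 49*q)
B(t) = -9 + t² + 197*t (B(t) = (t² + 197*t) + (5 - 1*14) = (t² + 197*t) + (5 - 14) = (t² + 197*t) - 9 = -9 + t² + 197*t)
1/(J(-143, -278) + B(251)) = 1/((45 - 278 + 49*(-143)) + (-9 + 251² + 197*251)) = 1/((45 - 278 - 7007) + (-9 + 63001 + 49447)) = 1/(-7240 + 112439) = 1/105199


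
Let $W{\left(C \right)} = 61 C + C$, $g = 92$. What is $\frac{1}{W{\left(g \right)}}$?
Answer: $\frac{1}{5704} \approx 0.00017532$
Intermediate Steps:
$W{\left(C \right)} = 62 C$
$\frac{1}{W{\left(g \right)}} = \frac{1}{62 \cdot 92} = \frac{1}{5704}$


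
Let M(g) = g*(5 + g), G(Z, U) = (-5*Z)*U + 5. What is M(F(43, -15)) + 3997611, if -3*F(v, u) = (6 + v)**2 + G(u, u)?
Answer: 4177805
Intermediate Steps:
G(Z, U) = 5 - 5*U*Z (G(Z, U) = -5*U*Z + 5 = 5 - 5*U*Z)
F(v, u) = -5/3 - (6 + v)**2/3 + 5*u**2/3 (F(v, u) = -((6 + v)**2 + (5 - 5*u*u))/3 = -((6 + v)**2 + (5 - 5*u**2))/3 = -(5 + (6 + v)**2 - 5*u**2)/3 = -5/3 - (6 + v)**2/3 + 5*u**2/3)
M(F(43, -15)) + 3997611 = (-5/3 - (6 + 43)**2/3 + (5/3)*(-15)**2)*(5 + (-5/3 - (6 + 43)**2/3 + (5/3)*(-15)**2)) + 3997611 = (-5/3 - 1/3*49**2 + (5/3)*225)*(5 + (-5/3 - 1/3*49**2 + (5/3)*225)) + 3997611 = (-5/3 - 1/3*2401 + 375)*(5 + (-5/3 - 1/3*2401 + 375)) + 3997611 = (-5/3 - 2401/3 + 375)*(5 + (-5/3 - 2401/3 + 375)) + 3997611 = -427*(5 - 427) + 3997611 = -427*(-422) + 3997611 = 180194 + 3997611 = 4177805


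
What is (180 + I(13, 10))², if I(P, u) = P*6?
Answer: 66564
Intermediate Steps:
I(P, u) = 6*P
(180 + I(13, 10))² = (180 + 6*13)² = (180 + 78)² = 258² = 66564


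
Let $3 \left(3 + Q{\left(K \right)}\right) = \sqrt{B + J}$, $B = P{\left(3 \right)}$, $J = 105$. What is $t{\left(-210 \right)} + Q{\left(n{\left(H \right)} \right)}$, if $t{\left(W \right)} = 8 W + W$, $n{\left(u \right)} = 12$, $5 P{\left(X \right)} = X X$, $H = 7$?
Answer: $-1893 + \frac{\sqrt{2670}}{15} \approx -1889.6$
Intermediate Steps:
$P{\left(X \right)} = \frac{X^{2}}{5}$ ($P{\left(X \right)} = \frac{X X}{5} = \frac{X^{2}}{5}$)
$B = \frac{9}{5}$ ($B = \frac{3^{2}}{5} = \frac{1}{5} \cdot 9 = \frac{9}{5} \approx 1.8$)
$t{\left(W \right)} = 9 W$
$Q{\left(K \right)} = -3 + \frac{\sqrt{2670}}{15}$ ($Q{\left(K \right)} = -3 + \frac{\sqrt{\frac{9}{5} + 105}}{3} = -3 + \frac{\sqrt{\frac{534}{5}}}{3} = -3 + \frac{\frac{1}{5} \sqrt{2670}}{3} = -3 + \frac{\sqrt{2670}}{15}$)
$t{\left(-210 \right)} + Q{\left(n{\left(H \right)} \right)} = 9 \left(-210\right) - \left(3 - \frac{\sqrt{2670}}{15}\right) = -1890 - \left(3 - \frac{\sqrt{2670}}{15}\right) = -1893 + \frac{\sqrt{2670}}{15}$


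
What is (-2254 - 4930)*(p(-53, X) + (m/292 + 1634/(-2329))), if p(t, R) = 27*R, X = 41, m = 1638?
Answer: -1358086797800/170017 ≈ -7.9879e+6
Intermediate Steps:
(-2254 - 4930)*(p(-53, X) + (m/292 + 1634/(-2329))) = (-2254 - 4930)*(27*41 + (1638/292 + 1634/(-2329))) = -7184*(1107 + (1638*(1/292) + 1634*(-1/2329))) = -7184*(1107 + (819/146 - 1634/2329)) = -7184*(1107 + 1668887/340034) = -7184*378086525/340034 = -1358086797800/170017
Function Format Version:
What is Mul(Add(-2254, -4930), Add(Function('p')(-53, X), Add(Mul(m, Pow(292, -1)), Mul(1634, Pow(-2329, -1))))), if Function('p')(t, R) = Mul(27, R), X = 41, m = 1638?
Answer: Rational(-1358086797800, 170017) ≈ -7.9879e+6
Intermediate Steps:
Mul(Add(-2254, -4930), Add(Function('p')(-53, X), Add(Mul(m, Pow(292, -1)), Mul(1634, Pow(-2329, -1))))) = Mul(Add(-2254, -4930), Add(Mul(27, 41), Add(Mul(1638, Pow(292, -1)), Mul(1634, Pow(-2329, -1))))) = Mul(-7184, Add(1107, Add(Mul(1638, Rational(1, 292)), Mul(1634, Rational(-1, 2329))))) = Mul(-7184, Add(1107, Add(Rational(819, 146), Rational(-1634, 2329)))) = Mul(-7184, Add(1107, Rational(1668887, 340034))) = Mul(-7184, Rational(378086525, 340034)) = Rational(-1358086797800, 170017)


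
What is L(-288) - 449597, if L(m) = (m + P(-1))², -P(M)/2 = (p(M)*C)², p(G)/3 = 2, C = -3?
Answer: 426499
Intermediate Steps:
p(G) = 6 (p(G) = 3*2 = 6)
P(M) = -648 (P(M) = -2*(6*(-3))² = -2*(-18)² = -2*324 = -648)
L(m) = (-648 + m)² (L(m) = (m - 648)² = (-648 + m)²)
L(-288) - 449597 = (-648 - 288)² - 449597 = (-936)² - 449597 = 876096 - 449597 = 426499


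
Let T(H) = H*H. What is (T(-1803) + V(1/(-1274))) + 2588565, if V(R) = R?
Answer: 7439362475/1274 ≈ 5.8394e+6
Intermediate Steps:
T(H) = H²
(T(-1803) + V(1/(-1274))) + 2588565 = ((-1803)² + 1/(-1274)) + 2588565 = (3250809 - 1/1274) + 2588565 = 4141530665/1274 + 2588565 = 7439362475/1274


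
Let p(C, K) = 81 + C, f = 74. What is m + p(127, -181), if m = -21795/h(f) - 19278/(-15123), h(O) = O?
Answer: -31801999/373034 ≈ -85.252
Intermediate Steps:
m = -109393071/373034 (m = -21795/74 - 19278/(-15123) = -21795*1/74 - 19278*(-1/15123) = -21795/74 + 6426/5041 = -109393071/373034 ≈ -293.25)
m + p(127, -181) = -109393071/373034 + (81 + 127) = -109393071/373034 + 208 = -31801999/373034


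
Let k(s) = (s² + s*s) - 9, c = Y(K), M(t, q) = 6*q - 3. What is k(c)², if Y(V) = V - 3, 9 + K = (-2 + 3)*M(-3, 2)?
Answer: 81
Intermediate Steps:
M(t, q) = -3 + 6*q
K = 0 (K = -9 + (-2 + 3)*(-3 + 6*2) = -9 + 1*(-3 + 12) = -9 + 1*9 = -9 + 9 = 0)
Y(V) = -3 + V
c = -3 (c = -3 + 0 = -3)
k(s) = -9 + 2*s² (k(s) = (s² + s²) - 9 = 2*s² - 9 = -9 + 2*s²)
k(c)² = (-9 + 2*(-3)²)² = (-9 + 2*9)² = (-9 + 18)² = 9² = 81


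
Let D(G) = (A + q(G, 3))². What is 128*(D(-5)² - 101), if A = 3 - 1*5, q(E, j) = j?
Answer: -12800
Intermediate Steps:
A = -2 (A = 3 - 5 = -2)
D(G) = 1 (D(G) = (-2 + 3)² = 1² = 1)
128*(D(-5)² - 101) = 128*(1² - 101) = 128*(1 - 101) = 128*(-100) = -12800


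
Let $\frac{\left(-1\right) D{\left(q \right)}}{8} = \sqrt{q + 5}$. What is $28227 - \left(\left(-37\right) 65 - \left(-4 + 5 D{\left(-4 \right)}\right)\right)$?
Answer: $30588$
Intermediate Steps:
$D{\left(q \right)} = - 8 \sqrt{5 + q}$ ($D{\left(q \right)} = - 8 \sqrt{q + 5} = - 8 \sqrt{5 + q}$)
$28227 - \left(\left(-37\right) 65 - \left(-4 + 5 D{\left(-4 \right)}\right)\right) = 28227 - \left(\left(-37\right) 65 - \left(-4 + 5 \left(- 8 \sqrt{5 - 4}\right)\right)\right) = 28227 - \left(-2405 - \left(-4 + 5 \left(- 8 \sqrt{1}\right)\right)\right) = 28227 - \left(-2405 - \left(-4 + 5 \left(\left(-8\right) 1\right)\right)\right) = 28227 - \left(-2405 + \left(\left(-5\right) \left(-8\right) + 4\right)\right) = 28227 - \left(-2405 + \left(40 + 4\right)\right) = 28227 - \left(-2405 + 44\right) = 28227 - -2361 = 28227 + 2361 = 30588$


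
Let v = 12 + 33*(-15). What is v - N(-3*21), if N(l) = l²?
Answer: -4452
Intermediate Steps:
v = -483 (v = 12 - 495 = -483)
v - N(-3*21) = -483 - (-3*21)² = -483 - 1*(-63)² = -483 - 1*3969 = -483 - 3969 = -4452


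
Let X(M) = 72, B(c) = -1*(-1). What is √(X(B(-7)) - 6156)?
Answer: 78*I ≈ 78.0*I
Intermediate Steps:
B(c) = 1
√(X(B(-7)) - 6156) = √(72 - 6156) = √(-6084) = 78*I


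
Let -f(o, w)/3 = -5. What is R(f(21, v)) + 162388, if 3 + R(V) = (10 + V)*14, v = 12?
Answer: 162735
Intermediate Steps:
f(o, w) = 15 (f(o, w) = -3*(-5) = 15)
R(V) = 137 + 14*V (R(V) = -3 + (10 + V)*14 = -3 + (140 + 14*V) = 137 + 14*V)
R(f(21, v)) + 162388 = (137 + 14*15) + 162388 = (137 + 210) + 162388 = 347 + 162388 = 162735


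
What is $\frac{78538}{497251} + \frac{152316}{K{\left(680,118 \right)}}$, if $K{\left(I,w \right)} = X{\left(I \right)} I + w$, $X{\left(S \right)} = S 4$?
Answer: $\frac{110506217800}{459887062609} \approx 0.24029$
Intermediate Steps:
$X{\left(S \right)} = 4 S$
$K{\left(I,w \right)} = w + 4 I^{2}$ ($K{\left(I,w \right)} = 4 I I + w = 4 I^{2} + w = w + 4 I^{2}$)
$\frac{78538}{497251} + \frac{152316}{K{\left(680,118 \right)}} = \frac{78538}{497251} + \frac{152316}{118 + 4 \cdot 680^{2}} = 78538 \cdot \frac{1}{497251} + \frac{152316}{118 + 4 \cdot 462400} = \frac{78538}{497251} + \frac{152316}{118 + 1849600} = \frac{78538}{497251} + \frac{152316}{1849718} = \frac{78538}{497251} + 152316 \cdot \frac{1}{1849718} = \frac{78538}{497251} + \frac{76158}{924859} = \frac{110506217800}{459887062609}$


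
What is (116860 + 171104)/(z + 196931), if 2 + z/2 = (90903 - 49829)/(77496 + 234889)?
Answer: 29985211380/20505707681 ≈ 1.4623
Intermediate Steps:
z = -1167392/312385 (z = -4 + 2*((90903 - 49829)/(77496 + 234889)) = -4 + 2*(41074/312385) = -4 + 82148/312385 = -1167392/312385 ≈ -3.7370)
(116860 + 171104)/(z + 196931) = (116860 + 171104)/(-1167392/312385 + 196931) = 287964/(61517123043/312385) = 287964*(312385/61517123043) = 29985211380/20505707681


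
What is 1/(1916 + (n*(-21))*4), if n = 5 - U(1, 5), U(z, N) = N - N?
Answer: 1/1496 ≈ 0.00066845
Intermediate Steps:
U(z, N) = 0
n = 5 (n = 5 - 1*0 = 5 + 0 = 5)
1/(1916 + (n*(-21))*4) = 1/(1916 + (5*(-21))*4) = 1/(1916 - 105*4) = 1/(1916 - 420) = 1/1496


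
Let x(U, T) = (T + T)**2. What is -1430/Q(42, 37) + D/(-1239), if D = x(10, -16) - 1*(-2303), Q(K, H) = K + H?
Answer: -678201/32627 ≈ -20.786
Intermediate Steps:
x(U, T) = 4*T**2 (x(U, T) = (2*T)**2 = 4*T**2)
Q(K, H) = H + K
D = 3327 (D = 4*(-16)**2 - 1*(-2303) = 4*256 + 2303 = 1024 + 2303 = 3327)
-1430/Q(42, 37) + D/(-1239) = -1430/(37 + 42) + 3327/(-1239) = -1430/79 + 3327*(-1/1239) = -1430*1/79 - 1109/413 = -1430/79 - 1109/413 = -678201/32627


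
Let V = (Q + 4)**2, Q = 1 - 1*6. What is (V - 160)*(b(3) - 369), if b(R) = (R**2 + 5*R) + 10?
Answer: 53265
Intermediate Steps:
b(R) = 10 + R**2 + 5*R
Q = -5 (Q = 1 - 6 = -5)
V = 1 (V = (-5 + 4)**2 = (-1)**2 = 1)
(V - 160)*(b(3) - 369) = (1 - 160)*((10 + 3**2 + 5*3) - 369) = -159*((10 + 9 + 15) - 369) = -159*(34 - 369) = -159*(-335) = 53265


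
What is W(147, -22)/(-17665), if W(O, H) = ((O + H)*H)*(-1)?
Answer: -550/3533 ≈ -0.15567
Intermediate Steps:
W(O, H) = -H*(H + O) (W(O, H) = ((H + O)*H)*(-1) = (H*(H + O))*(-1) = -H*(H + O))
W(147, -22)/(-17665) = -1*(-22)*(-22 + 147)/(-17665) = -1*(-22)*125*(-1/17665) = 2750*(-1/17665) = -550/3533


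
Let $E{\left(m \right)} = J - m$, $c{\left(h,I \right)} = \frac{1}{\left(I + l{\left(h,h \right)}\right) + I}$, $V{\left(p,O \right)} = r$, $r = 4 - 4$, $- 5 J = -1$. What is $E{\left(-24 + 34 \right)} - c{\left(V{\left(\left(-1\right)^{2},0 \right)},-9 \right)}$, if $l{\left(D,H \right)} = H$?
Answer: $- \frac{877}{90} \approx -9.7444$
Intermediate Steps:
$J = \frac{1}{5}$ ($J = \left(- \frac{1}{5}\right) \left(-1\right) = \frac{1}{5} \approx 0.2$)
$r = 0$
$V{\left(p,O \right)} = 0$
$c{\left(h,I \right)} = \frac{1}{h + 2 I}$ ($c{\left(h,I \right)} = \frac{1}{\left(I + h\right) + I} = \frac{1}{h + 2 I}$)
$E{\left(m \right)} = \frac{1}{5} - m$
$E{\left(-24 + 34 \right)} - c{\left(V{\left(\left(-1\right)^{2},0 \right)},-9 \right)} = \left(\frac{1}{5} - \left(-24 + 34\right)\right) - \frac{1}{0 + 2 \left(-9\right)} = \left(\frac{1}{5} - 10\right) - \frac{1}{0 - 18} = \left(\frac{1}{5} - 10\right) - \frac{1}{-18} = - \frac{49}{5} - - \frac{1}{18} = - \frac{49}{5} + \frac{1}{18} = - \frac{877}{90}$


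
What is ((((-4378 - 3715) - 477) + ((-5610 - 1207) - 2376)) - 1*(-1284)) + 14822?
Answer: -1657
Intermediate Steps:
((((-4378 - 3715) - 477) + ((-5610 - 1207) - 2376)) - 1*(-1284)) + 14822 = (((-8093 - 477) + (-6817 - 2376)) + 1284) + 14822 = ((-8570 - 9193) + 1284) + 14822 = (-17763 + 1284) + 14822 = -16479 + 14822 = -1657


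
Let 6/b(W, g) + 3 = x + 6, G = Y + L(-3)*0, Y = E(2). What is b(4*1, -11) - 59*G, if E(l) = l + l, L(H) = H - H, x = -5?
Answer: -239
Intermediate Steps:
L(H) = 0
E(l) = 2*l
Y = 4 (Y = 2*2 = 4)
G = 4 (G = 4 + 0*0 = 4 + 0 = 4)
b(W, g) = -3 (b(W, g) = 6/(-3 + (-5 + 6)) = 6/(-3 + 1) = 6/(-2) = 6*(-1/2) = -3)
b(4*1, -11) - 59*G = -3 - 59*4 = -3 - 236 = -239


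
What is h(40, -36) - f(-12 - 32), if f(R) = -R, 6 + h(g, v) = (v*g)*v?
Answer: 51790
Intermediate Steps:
h(g, v) = -6 + g*v² (h(g, v) = -6 + (v*g)*v = -6 + (g*v)*v = -6 + g*v²)
h(40, -36) - f(-12 - 32) = (-6 + 40*(-36)²) - (-1)*(-12 - 32) = (-6 + 40*1296) - (-1)*(-44) = (-6 + 51840) - 1*44 = 51834 - 44 = 51790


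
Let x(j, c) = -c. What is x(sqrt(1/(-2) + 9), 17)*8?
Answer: -136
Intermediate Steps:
x(sqrt(1/(-2) + 9), 17)*8 = -1*17*8 = -17*8 = -136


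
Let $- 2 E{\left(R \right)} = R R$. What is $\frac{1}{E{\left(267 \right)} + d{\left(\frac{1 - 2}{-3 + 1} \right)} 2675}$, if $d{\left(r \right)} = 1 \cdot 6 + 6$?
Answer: $- \frac{2}{7089} \approx -0.00028213$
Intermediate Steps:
$d{\left(r \right)} = 12$ ($d{\left(r \right)} = 6 + 6 = 12$)
$E{\left(R \right)} = - \frac{R^{2}}{2}$ ($E{\left(R \right)} = - \frac{R R}{2} = - \frac{R^{2}}{2}$)
$\frac{1}{E{\left(267 \right)} + d{\left(\frac{1 - 2}{-3 + 1} \right)} 2675} = \frac{1}{- \frac{267^{2}}{2} + 12 \cdot 2675} = \frac{1}{\left(- \frac{1}{2}\right) 71289 + 32100} = \frac{1}{- \frac{71289}{2} + 32100} = \frac{1}{- \frac{7089}{2}} = - \frac{2}{7089}$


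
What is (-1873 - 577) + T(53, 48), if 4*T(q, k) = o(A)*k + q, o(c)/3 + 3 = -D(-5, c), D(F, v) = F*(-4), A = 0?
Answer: -13059/4 ≈ -3264.8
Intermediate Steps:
D(F, v) = -4*F
o(c) = -69 (o(c) = -9 + 3*(-(-4)*(-5)) = -9 + 3*(-1*20) = -9 + 3*(-20) = -9 - 60 = -69)
T(q, k) = -69*k/4 + q/4 (T(q, k) = (-69*k + q)/4 = (q - 69*k)/4 = -69*k/4 + q/4)
(-1873 - 577) + T(53, 48) = (-1873 - 577) + (-69/4*48 + (¼)*53) = -2450 + (-828 + 53/4) = -2450 - 3259/4 = -13059/4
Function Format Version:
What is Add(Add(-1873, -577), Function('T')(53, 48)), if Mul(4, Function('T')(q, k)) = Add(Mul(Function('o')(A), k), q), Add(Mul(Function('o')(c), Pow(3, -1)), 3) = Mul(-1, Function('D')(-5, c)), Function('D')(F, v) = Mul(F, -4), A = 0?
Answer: Rational(-13059, 4) ≈ -3264.8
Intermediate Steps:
Function('D')(F, v) = Mul(-4, F)
Function('o')(c) = -69 (Function('o')(c) = Add(-9, Mul(3, Mul(-1, Mul(-4, -5)))) = Add(-9, Mul(3, Mul(-1, 20))) = Add(-9, Mul(3, -20)) = Add(-9, -60) = -69)
Function('T')(q, k) = Add(Mul(Rational(-69, 4), k), Mul(Rational(1, 4), q)) (Function('T')(q, k) = Mul(Rational(1, 4), Add(Mul(-69, k), q)) = Mul(Rational(1, 4), Add(q, Mul(-69, k))) = Add(Mul(Rational(-69, 4), k), Mul(Rational(1, 4), q)))
Add(Add(-1873, -577), Function('T')(53, 48)) = Add(Add(-1873, -577), Add(Mul(Rational(-69, 4), 48), Mul(Rational(1, 4), 53))) = Add(-2450, Add(-828, Rational(53, 4))) = Add(-2450, Rational(-3259, 4)) = Rational(-13059, 4)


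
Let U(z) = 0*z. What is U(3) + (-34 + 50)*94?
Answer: 1504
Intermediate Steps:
U(z) = 0
U(3) + (-34 + 50)*94 = 0 + (-34 + 50)*94 = 0 + 16*94 = 0 + 1504 = 1504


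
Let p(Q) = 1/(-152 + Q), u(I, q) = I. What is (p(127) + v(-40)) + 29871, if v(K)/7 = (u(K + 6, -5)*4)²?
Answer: 3983574/25 ≈ 1.5934e+5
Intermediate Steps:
v(K) = 7*(24 + 4*K)² (v(K) = 7*((K + 6)*4)² = 7*((6 + K)*4)² = 7*(24 + 4*K)²)
(p(127) + v(-40)) + 29871 = (1/(-152 + 127) + 112*(6 - 40)²) + 29871 = (1/(-25) + 112*(-34)²) + 29871 = (-1/25 + 112*1156) + 29871 = (-1/25 + 129472) + 29871 = 3236799/25 + 29871 = 3983574/25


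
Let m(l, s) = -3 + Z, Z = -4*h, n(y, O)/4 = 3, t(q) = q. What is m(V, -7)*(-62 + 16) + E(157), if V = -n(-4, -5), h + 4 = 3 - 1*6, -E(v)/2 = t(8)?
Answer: -1166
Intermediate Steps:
E(v) = -16 (E(v) = -2*8 = -16)
n(y, O) = 12 (n(y, O) = 4*3 = 12)
h = -7 (h = -4 + (3 - 1*6) = -4 + (3 - 6) = -4 - 3 = -7)
V = -12 (V = -1*12 = -12)
Z = 28 (Z = -4*(-7) = 28)
m(l, s) = 25 (m(l, s) = -3 + 28 = 25)
m(V, -7)*(-62 + 16) + E(157) = 25*(-62 + 16) - 16 = 25*(-46) - 16 = -1150 - 16 = -1166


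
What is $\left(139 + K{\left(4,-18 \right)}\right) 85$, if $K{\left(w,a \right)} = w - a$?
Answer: $13685$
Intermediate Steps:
$\left(139 + K{\left(4,-18 \right)}\right) 85 = \left(139 + \left(4 - -18\right)\right) 85 = \left(139 + \left(4 + 18\right)\right) 85 = \left(139 + 22\right) 85 = 161 \cdot 85 = 13685$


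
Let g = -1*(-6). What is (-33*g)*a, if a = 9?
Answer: -1782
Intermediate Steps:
g = 6
(-33*g)*a = -33*6*9 = -198*9 = -1782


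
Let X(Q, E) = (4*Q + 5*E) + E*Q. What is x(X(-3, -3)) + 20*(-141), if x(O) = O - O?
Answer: -2820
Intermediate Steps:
X(Q, E) = 4*Q + 5*E + E*Q
x(O) = 0
x(X(-3, -3)) + 20*(-141) = 0 + 20*(-141) = 0 - 2820 = -2820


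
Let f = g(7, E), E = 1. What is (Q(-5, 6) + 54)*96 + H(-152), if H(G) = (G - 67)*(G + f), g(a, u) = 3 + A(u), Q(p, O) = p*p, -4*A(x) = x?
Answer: 161079/4 ≈ 40270.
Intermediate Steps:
A(x) = -x/4
Q(p, O) = p**2
g(a, u) = 3 - u/4
f = 11/4 (f = 3 - 1/4*1 = 3 - 1/4 = 11/4 ≈ 2.7500)
H(G) = (-67 + G)*(11/4 + G) (H(G) = (G - 67)*(G + 11/4) = (-67 + G)*(11/4 + G))
(Q(-5, 6) + 54)*96 + H(-152) = ((-5)**2 + 54)*96 + (-737/4 + (-152)**2 - 257/4*(-152)) = (25 + 54)*96 + (-737/4 + 23104 + 9766) = 79*96 + 130743/4 = 7584 + 130743/4 = 161079/4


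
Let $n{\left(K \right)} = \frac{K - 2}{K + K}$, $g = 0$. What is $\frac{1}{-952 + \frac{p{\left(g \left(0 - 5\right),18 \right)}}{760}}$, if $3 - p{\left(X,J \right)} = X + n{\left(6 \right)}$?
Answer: $- \frac{285}{271319} \approx -0.0010504$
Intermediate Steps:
$n{\left(K \right)} = \frac{-2 + K}{2 K}$
$p{\left(X,J \right)} = \frac{8}{3} - X$ ($p{\left(X,J \right)} = 3 - \left(X + \frac{-2 + 6}{2 \cdot 6}\right) = 3 - \left(X + \frac{1}{2} \cdot \frac{1}{6} \cdot 4\right) = 3 - \left(X + \frac{1}{3}\right) = 3 - \left(\frac{1}{3} + X\right) = \frac{8}{3} - X$)
$\frac{1}{-952 + \frac{p{\left(g \left(0 - 5\right),18 \right)}}{760}} = \frac{1}{-952 + \frac{\frac{8}{3} - 0 \left(0 - 5\right)}{760}} = \frac{1}{-952 + \left(\frac{8}{3} - 0 \left(-5\right)\right) \frac{1}{760}} = \frac{1}{-952 + \left(\frac{8}{3} - 0\right) \frac{1}{760}} = \frac{1}{-952 + \left(\frac{8}{3} + 0\right) \frac{1}{760}} = \frac{1}{-952 + \frac{8}{3} \cdot \frac{1}{760}} = \frac{1}{-952 + \frac{1}{285}} = \frac{1}{- \frac{271319}{285}} = - \frac{285}{271319}$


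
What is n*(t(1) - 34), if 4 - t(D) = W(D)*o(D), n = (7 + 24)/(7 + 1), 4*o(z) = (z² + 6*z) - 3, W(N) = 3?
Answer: -1023/8 ≈ -127.88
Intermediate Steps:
o(z) = -¾ + z²/4 + 3*z/2 (o(z) = ((z² + 6*z) - 3)/4 = (-3 + z² + 6*z)/4 = -¾ + z²/4 + 3*z/2)
n = 31/8 ≈ 3.8750
t(D) = 25/4 - 9*D/2 - 3*D²/4 (t(D) = 4 - 3*(-¾ + D²/4 + 3*D/2) = 4 - (-9/4 + 3*D²/4 + 9*D/2) = 4 + (9/4 - 9*D/2 - 3*D²/4) = 25/4 - 9*D/2 - 3*D²/4)
n*(t(1) - 34) = 31*((25/4 - 9/2*1 - ¾*1²) - 34)/8 = 31*((25/4 - 9/2 - ¾*1) - 34)/8 = 31*((25/4 - 9/2 - ¾) - 34)/8 = 31*(1 - 34)/8 = (31/8)*(-33) = -1023/8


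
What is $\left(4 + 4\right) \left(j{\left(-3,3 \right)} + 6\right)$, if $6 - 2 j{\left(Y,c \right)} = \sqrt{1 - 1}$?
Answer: $72$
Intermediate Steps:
$j{\left(Y,c \right)} = 3$ ($j{\left(Y,c \right)} = 3 - \frac{\sqrt{1 - 1}}{2} = 3 - \frac{\sqrt{0}}{2} = 3 - 0 = 3 + 0 = 3$)
$\left(4 + 4\right) \left(j{\left(-3,3 \right)} + 6\right) = \left(4 + 4\right) \left(3 + 6\right) = 8 \cdot 9 = 72$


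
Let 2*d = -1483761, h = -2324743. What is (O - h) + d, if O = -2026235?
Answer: -886745/2 ≈ -4.4337e+5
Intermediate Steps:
d = -1483761/2 (d = (1/2)*(-1483761) = -1483761/2 ≈ -7.4188e+5)
(O - h) + d = (-2026235 - 1*(-2324743)) - 1483761/2 = (-2026235 + 2324743) - 1483761/2 = 298508 - 1483761/2 = -886745/2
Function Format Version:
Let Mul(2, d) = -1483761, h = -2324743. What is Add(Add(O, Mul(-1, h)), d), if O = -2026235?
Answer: Rational(-886745, 2) ≈ -4.4337e+5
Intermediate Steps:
d = Rational(-1483761, 2) (d = Mul(Rational(1, 2), -1483761) = Rational(-1483761, 2) ≈ -7.4188e+5)
Add(Add(O, Mul(-1, h)), d) = Add(Add(-2026235, Mul(-1, -2324743)), Rational(-1483761, 2)) = Add(Add(-2026235, 2324743), Rational(-1483761, 2)) = Add(298508, Rational(-1483761, 2)) = Rational(-886745, 2)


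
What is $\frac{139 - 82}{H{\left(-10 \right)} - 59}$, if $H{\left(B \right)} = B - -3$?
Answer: $- \frac{19}{22} \approx -0.86364$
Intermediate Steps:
$H{\left(B \right)} = 3 + B$ ($H{\left(B \right)} = B + 3 = 3 + B$)
$\frac{139 - 82}{H{\left(-10 \right)} - 59} = \frac{139 - 82}{\left(3 - 10\right) - 59} = \frac{57}{-7 - 59} = \frac{57}{-66} = 57 \left(- \frac{1}{66}\right) = - \frac{19}{22}$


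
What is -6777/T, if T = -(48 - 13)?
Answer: 6777/35 ≈ 193.63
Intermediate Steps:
T = -35 (T = -1*35 = -35)
-6777/T = -6777/(-35) = -6777*(-1/35) = 6777/35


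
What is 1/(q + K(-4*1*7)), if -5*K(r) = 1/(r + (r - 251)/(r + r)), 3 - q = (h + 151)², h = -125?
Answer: -6445/4337429 ≈ -0.0014859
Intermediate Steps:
q = -673 (q = 3 - (-125 + 151)² = 3 - 1*26² = 3 - 1*676 = 3 - 676 = -673)
K(r) = -1/(5*(r + (-251 + r)/(2*r))) (K(r) = -1/(5*(r + (r - 251)/(r + r))) = -1/(5*(r + (-251 + r)/((2*r)))) = -1/(5*(r + (-251 + r)*(1/(2*r)))) = -1/(5*(r + (-251 + r)/(2*r))))
1/(q + K(-4*1*7)) = 1/(-673 - 2*-4*1*7/(-1255 + 5*(-4*1*7) + 10*(-4*1*7)²)) = 1/(-673 - 2*(-4*7)/(-1255 + 5*(-4*7) + 10*(-4*7)²)) = 1/(-673 - 2*(-28)/(-1255 + 5*(-28) + 10*(-28)²)) = 1/(-673 - 2*(-28)/(-1255 - 140 + 10*784)) = 1/(-673 - 2*(-28)/(-1255 - 140 + 7840)) = 1/(-673 - 2*(-28)/6445) = 1/(-673 - 2*(-28)*1/6445) = 1/(-673 + 56/6445) = 1/(-4337429/6445) = -6445/4337429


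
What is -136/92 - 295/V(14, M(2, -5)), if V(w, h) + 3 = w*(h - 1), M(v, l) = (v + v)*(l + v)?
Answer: 99/851 ≈ 0.11633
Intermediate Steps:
M(v, l) = 2*v*(l + v) (M(v, l) = (2*v)*(l + v) = 2*v*(l + v))
V(w, h) = -3 + w*(-1 + h) (V(w, h) = -3 + w*(h - 1) = -3 + w*(-1 + h))
-136/92 - 295/V(14, M(2, -5)) = -136/92 - 295/(-3 - 1*14 + (2*2*(-5 + 2))*14) = -136*1/92 - 295/(-3 - 14 + (2*2*(-3))*14) = -34/23 - 295/(-3 - 14 - 12*14) = -34/23 - 295/(-3 - 14 - 168) = -34/23 - 295/(-185) = -34/23 - 295*(-1/185) = -34/23 + 59/37 = 99/851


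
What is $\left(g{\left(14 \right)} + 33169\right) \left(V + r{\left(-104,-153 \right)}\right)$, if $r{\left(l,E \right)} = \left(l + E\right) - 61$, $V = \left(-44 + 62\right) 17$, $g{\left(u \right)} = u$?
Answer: $-398196$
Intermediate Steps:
$V = 306$ ($V = 18 \cdot 17 = 306$)
$r{\left(l,E \right)} = -61 + E + l$ ($r{\left(l,E \right)} = \left(E + l\right) - 61 = -61 + E + l$)
$\left(g{\left(14 \right)} + 33169\right) \left(V + r{\left(-104,-153 \right)}\right) = \left(14 + 33169\right) \left(306 - 318\right) = 33183 \left(306 - 318\right) = 33183 \left(-12\right) = -398196$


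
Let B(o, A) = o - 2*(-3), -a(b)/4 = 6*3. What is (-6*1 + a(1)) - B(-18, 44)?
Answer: -66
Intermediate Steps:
a(b) = -72 (a(b) = -24*3 = -4*18 = -72)
B(o, A) = 6 + o (B(o, A) = o + 6 = 6 + o)
(-6*1 + a(1)) - B(-18, 44) = (-6*1 - 72) - (6 - 18) = (-6 - 72) - 1*(-12) = -78 + 12 = -66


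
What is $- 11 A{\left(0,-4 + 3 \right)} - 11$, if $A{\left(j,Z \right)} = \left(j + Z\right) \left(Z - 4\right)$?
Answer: $-66$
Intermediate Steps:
$A{\left(j,Z \right)} = \left(-4 + Z\right) \left(Z + j\right)$ ($A{\left(j,Z \right)} = \left(Z + j\right) \left(-4 + Z\right) = \left(-4 + Z\right) \left(Z + j\right)$)
$- 11 A{\left(0,-4 + 3 \right)} - 11 = - 11 \left(\left(-4 + 3\right)^{2} - 4 \left(-4 + 3\right) - 0 + \left(-4 + 3\right) 0\right) - 11 = - 11 \left(\left(-1\right)^{2} - -4 + 0 - 0\right) - 11 = - 11 \left(1 + 4 + 0 + 0\right) - 11 = \left(-11\right) 5 - 11 = -55 - 11 = -66$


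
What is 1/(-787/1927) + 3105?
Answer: 2441708/787 ≈ 3102.6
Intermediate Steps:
1/(-787/1927) + 3105 = -1927/787 + 3105 = 2441708/787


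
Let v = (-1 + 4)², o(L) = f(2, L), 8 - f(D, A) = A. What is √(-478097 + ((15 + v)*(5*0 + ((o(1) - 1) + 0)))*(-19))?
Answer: I*√480833 ≈ 693.42*I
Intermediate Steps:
f(D, A) = 8 - A
o(L) = 8 - L
v = 9 (v = 3² = 9)
√(-478097 + ((15 + v)*(5*0 + ((o(1) - 1) + 0)))*(-19)) = √(-478097 + ((15 + 9)*(5*0 + (((8 - 1*1) - 1) + 0)))*(-19)) = √(-478097 + (24*(0 + (((8 - 1) - 1) + 0)))*(-19)) = √(-478097 + (24*(0 + ((7 - 1) + 0)))*(-19)) = √(-478097 + (24*(0 + (6 + 0)))*(-19)) = √(-478097 + (24*(0 + 6))*(-19)) = √(-478097 + (24*6)*(-19)) = √(-478097 + 144*(-19)) = √(-478097 - 2736) = √(-480833) = I*√480833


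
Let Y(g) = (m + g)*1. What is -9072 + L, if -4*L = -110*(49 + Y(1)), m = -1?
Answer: -15449/2 ≈ -7724.5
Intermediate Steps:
Y(g) = -1 + g (Y(g) = (-1 + g)*1 = -1 + g)
L = 2695/2 (L = -(-55)*(49 + (-1 + 1))/2 = -(-55)*(49 + 0)/2 = -(-55)*49/2 = -¼*(-5390) = 2695/2 ≈ 1347.5)
-9072 + L = -9072 + 2695/2 = -15449/2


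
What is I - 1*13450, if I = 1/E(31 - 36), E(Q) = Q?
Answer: -67251/5 ≈ -13450.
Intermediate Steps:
I = -⅕ (I = 1/(31 - 36) = 1/(-5) = -⅕ ≈ -0.20000)
I - 1*13450 = -⅕ - 1*13450 = -⅕ - 13450 = -67251/5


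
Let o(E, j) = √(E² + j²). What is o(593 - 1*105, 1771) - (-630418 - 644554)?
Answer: 1274972 + 37*√2465 ≈ 1.2768e+6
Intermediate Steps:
o(593 - 1*105, 1771) - (-630418 - 644554) = √((593 - 1*105)² + 1771²) - (-630418 - 644554) = √((593 - 105)² + 3136441) - 1*(-1274972) = √(488² + 3136441) + 1274972 = √(238144 + 3136441) + 1274972 = √3374585 + 1274972 = 37*√2465 + 1274972 = 1274972 + 37*√2465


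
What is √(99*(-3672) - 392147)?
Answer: 5*I*√30227 ≈ 869.3*I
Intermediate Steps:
√(99*(-3672) - 392147) = √(-363528 - 392147) = √(-755675) = 5*I*√30227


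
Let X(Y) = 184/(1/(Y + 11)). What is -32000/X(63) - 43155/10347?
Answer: -19139635/2935099 ≈ -6.5210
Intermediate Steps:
X(Y) = 2024 + 184*Y (X(Y) = 184/(1/(11 + Y)) = 184*(11 + Y) = 2024 + 184*Y)
-32000/X(63) - 43155/10347 = -32000/(2024 + 184*63) - 43155/10347 = -32000/(2024 + 11592) - 43155*1/10347 = -32000/13616 - 14385/3449 = -32000*1/13616 - 14385/3449 = -2000/851 - 14385/3449 = -19139635/2935099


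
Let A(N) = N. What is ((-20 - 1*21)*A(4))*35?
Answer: -5740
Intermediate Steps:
((-20 - 1*21)*A(4))*35 = ((-20 - 1*21)*4)*35 = ((-20 - 21)*4)*35 = -41*4*35 = -164*35 = -5740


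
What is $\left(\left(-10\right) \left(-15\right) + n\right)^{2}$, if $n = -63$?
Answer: $7569$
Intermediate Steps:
$\left(\left(-10\right) \left(-15\right) + n\right)^{2} = \left(\left(-10\right) \left(-15\right) - 63\right)^{2} = \left(150 - 63\right)^{2} = 87^{2} = 7569$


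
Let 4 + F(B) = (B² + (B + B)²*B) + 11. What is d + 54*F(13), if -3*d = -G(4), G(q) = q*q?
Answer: 1452184/3 ≈ 4.8406e+5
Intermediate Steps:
G(q) = q²
d = 16/3 (d = -(-1)*4²/3 = -(-1)*16/3 = -⅓*(-16) = 16/3 ≈ 5.3333)
F(B) = 7 + B² + 4*B³ (F(B) = -4 + ((B² + (B + B)²*B) + 11) = -4 + ((B² + (2*B)²*B) + 11) = -4 + ((B² + (4*B²)*B) + 11) = -4 + ((B² + 4*B³) + 11) = -4 + (11 + B² + 4*B³) = 7 + B² + 4*B³)
d + 54*F(13) = 16/3 + 54*(7 + 13² + 4*13³) = 16/3 + 54*(7 + 169 + 4*2197) = 16/3 + 54*(7 + 169 + 8788) = 16/3 + 54*8964 = 16/3 + 484056 = 1452184/3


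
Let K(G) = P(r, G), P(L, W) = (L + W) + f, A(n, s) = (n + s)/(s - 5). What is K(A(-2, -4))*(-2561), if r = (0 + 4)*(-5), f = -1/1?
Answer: 156221/3 ≈ 52074.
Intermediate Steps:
A(n, s) = (n + s)/(-5 + s)
f = -1 (f = -1*1 = -1)
r = -20 (r = 4*(-5) = -20)
P(L, W) = -1 + L + W (P(L, W) = (L + W) - 1 = -1 + L + W)
K(G) = -21 + G (K(G) = -1 - 20 + G = -21 + G)
K(A(-2, -4))*(-2561) = (-21 + (-2 - 4)/(-5 - 4))*(-2561) = (-21 - 6/(-9))*(-2561) = (-21 - ⅑*(-6))*(-2561) = (-21 + ⅔)*(-2561) = -61/3*(-2561) = 156221/3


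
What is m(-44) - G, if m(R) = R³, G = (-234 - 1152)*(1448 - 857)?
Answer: 733942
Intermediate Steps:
G = -819126 (G = -1386*591 = -819126)
m(-44) - G = (-44)³ - 1*(-819126) = -85184 + 819126 = 733942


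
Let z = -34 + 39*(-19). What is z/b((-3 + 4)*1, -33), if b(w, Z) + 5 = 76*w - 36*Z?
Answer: -775/1259 ≈ -0.61557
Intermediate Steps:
b(w, Z) = -5 - 36*Z + 76*w (b(w, Z) = -5 + (76*w - 36*Z) = -5 + (-36*Z + 76*w) = -5 - 36*Z + 76*w)
z = -775 (z = -34 - 741 = -775)
z/b((-3 + 4)*1, -33) = -775/(-5 - 36*(-33) + 76*((-3 + 4)*1)) = -775/(-5 + 1188 + 76*(1*1)) = -775/(-5 + 1188 + 76*1) = -775/(-5 + 1188 + 76) = -775/1259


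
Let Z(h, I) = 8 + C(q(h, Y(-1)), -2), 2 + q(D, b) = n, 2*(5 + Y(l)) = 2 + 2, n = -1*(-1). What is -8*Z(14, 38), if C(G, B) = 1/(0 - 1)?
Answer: -56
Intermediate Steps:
n = 1
Y(l) = -3 (Y(l) = -5 + (2 + 2)/2 = -5 + (1/2)*4 = -5 + 2 = -3)
q(D, b) = -1 (q(D, b) = -2 + 1 = -1)
C(G, B) = -1 (C(G, B) = 1/(-1) = -1)
Z(h, I) = 7 (Z(h, I) = 8 - 1 = 7)
-8*Z(14, 38) = -8*7 = -56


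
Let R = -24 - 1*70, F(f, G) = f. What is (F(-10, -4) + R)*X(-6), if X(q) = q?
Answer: 624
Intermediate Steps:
R = -94 (R = -24 - 70 = -94)
(F(-10, -4) + R)*X(-6) = (-10 - 94)*(-6) = -104*(-6) = 624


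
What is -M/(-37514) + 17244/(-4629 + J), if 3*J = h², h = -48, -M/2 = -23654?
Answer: -25790846/8046753 ≈ -3.2051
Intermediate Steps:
M = 47308 (M = -2*(-23654) = 47308)
J = 768 (J = (⅓)*(-48)² = (⅓)*2304 = 768)
-M/(-37514) + 17244/(-4629 + J) = -1*47308/(-37514) + 17244/(-4629 + 768) = -47308*(-1/37514) + 17244/(-3861) = 23654/18757 + 17244*(-1/3861) = 23654/18757 - 1916/429 = -25790846/8046753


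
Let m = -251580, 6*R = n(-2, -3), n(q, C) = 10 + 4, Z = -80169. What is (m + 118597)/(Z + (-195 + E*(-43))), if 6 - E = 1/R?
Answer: 930881/564225 ≈ 1.6498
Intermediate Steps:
n(q, C) = 14
R = 7/3 (R = (1/6)*14 = 7/3 ≈ 2.3333)
E = 39/7 (E = 6 - 1/7/3 = 6 - 1*3/7 = 6 - 3/7 = 39/7 ≈ 5.5714)
(m + 118597)/(Z + (-195 + E*(-43))) = (-251580 + 118597)/(-80169 + (-195 + (39/7)*(-43))) = -132983/(-80169 + (-195 - 1677/7)) = -132983/(-80169 - 3042/7) = -132983/(-564225/7) = -132983*(-7/564225) = 930881/564225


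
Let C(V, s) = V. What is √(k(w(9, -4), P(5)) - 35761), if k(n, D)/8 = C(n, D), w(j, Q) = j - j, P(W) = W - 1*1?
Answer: I*√35761 ≈ 189.11*I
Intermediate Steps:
P(W) = -1 + W (P(W) = W - 1 = -1 + W)
w(j, Q) = 0
k(n, D) = 8*n
√(k(w(9, -4), P(5)) - 35761) = √(8*0 - 35761) = √(0 - 35761) = √(-35761) = I*√35761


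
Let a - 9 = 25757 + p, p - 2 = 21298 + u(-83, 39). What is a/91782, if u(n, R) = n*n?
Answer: 5995/10198 ≈ 0.58786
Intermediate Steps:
u(n, R) = n**2
p = 28189 (p = 2 + (21298 + (-83)**2) = 2 + (21298 + 6889) = 2 + 28187 = 28189)
a = 53955 (a = 9 + (25757 + 28189) = 9 + 53946 = 53955)
a/91782 = 53955/91782 = 53955*(1/91782) = 5995/10198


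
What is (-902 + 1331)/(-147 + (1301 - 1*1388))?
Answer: -11/6 ≈ -1.8333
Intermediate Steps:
(-902 + 1331)/(-147 + (1301 - 1*1388)) = 429/(-147 + (1301 - 1388)) = 429/(-147 - 87) = 429/(-234) = 429*(-1/234) = -11/6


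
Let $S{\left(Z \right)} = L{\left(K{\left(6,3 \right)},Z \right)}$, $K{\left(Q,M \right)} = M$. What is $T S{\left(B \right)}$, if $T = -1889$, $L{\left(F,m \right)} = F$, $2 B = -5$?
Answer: $-5667$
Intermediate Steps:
$B = - \frac{5}{2}$ ($B = \frac{1}{2} \left(-5\right) = - \frac{5}{2} \approx -2.5$)
$S{\left(Z \right)} = 3$
$T S{\left(B \right)} = \left(-1889\right) 3 = -5667$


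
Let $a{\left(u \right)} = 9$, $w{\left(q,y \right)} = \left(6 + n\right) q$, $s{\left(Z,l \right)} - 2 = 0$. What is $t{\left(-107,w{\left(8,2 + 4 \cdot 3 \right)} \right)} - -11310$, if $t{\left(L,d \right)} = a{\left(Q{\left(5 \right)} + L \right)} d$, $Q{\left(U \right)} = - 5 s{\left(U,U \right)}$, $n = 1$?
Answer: $11814$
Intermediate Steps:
$s{\left(Z,l \right)} = 2$ ($s{\left(Z,l \right)} = 2 + 0 = 2$)
$Q{\left(U \right)} = -10$ ($Q{\left(U \right)} = \left(-5\right) 2 = -10$)
$w{\left(q,y \right)} = 7 q$ ($w{\left(q,y \right)} = \left(6 + 1\right) q = 7 q$)
$t{\left(L,d \right)} = 9 d$
$t{\left(-107,w{\left(8,2 + 4 \cdot 3 \right)} \right)} - -11310 = 9 \cdot 7 \cdot 8 - -11310 = 9 \cdot 56 + 11310 = 504 + 11310 = 11814$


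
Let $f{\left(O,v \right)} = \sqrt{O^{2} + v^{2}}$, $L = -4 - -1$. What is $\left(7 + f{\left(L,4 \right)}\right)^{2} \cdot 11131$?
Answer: $1602864$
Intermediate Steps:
$L = -3$ ($L = -4 + 1 = -3$)
$\left(7 + f{\left(L,4 \right)}\right)^{2} \cdot 11131 = \left(7 + \sqrt{\left(-3\right)^{2} + 4^{2}}\right)^{2} \cdot 11131 = \left(7 + \sqrt{9 + 16}\right)^{2} \cdot 11131 = \left(7 + \sqrt{25}\right)^{2} \cdot 11131 = \left(7 + 5\right)^{2} \cdot 11131 = 12^{2} \cdot 11131 = 144 \cdot 11131 = 1602864$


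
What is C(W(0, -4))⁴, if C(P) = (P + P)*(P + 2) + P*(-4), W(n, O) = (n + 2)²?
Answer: 1048576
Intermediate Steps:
W(n, O) = (2 + n)²
C(P) = -4*P + 2*P*(2 + P) (C(P) = (2*P)*(2 + P) - 4*P = 2*P*(2 + P) - 4*P = -4*P + 2*P*(2 + P))
C(W(0, -4))⁴ = (2*((2 + 0)²)²)⁴ = (2*(2²)²)⁴ = (2*4²)⁴ = (2*16)⁴ = 32⁴ = 1048576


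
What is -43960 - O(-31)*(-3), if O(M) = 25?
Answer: -43885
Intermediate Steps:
-43960 - O(-31)*(-3) = -43960 - 25*(-3) = -43960 - 1*(-75) = -43960 + 75 = -43885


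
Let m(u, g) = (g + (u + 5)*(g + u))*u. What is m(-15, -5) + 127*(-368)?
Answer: -49661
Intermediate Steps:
m(u, g) = u*(g + (5 + u)*(g + u)) (m(u, g) = (g + (5 + u)*(g + u))*u = u*(g + (5 + u)*(g + u)))
m(-15, -5) + 127*(-368) = -15*((-15)² + 5*(-15) + 6*(-5) - 5*(-15)) + 127*(-368) = -15*(225 - 75 - 30 + 75) - 46736 = -15*195 - 46736 = -2925 - 46736 = -49661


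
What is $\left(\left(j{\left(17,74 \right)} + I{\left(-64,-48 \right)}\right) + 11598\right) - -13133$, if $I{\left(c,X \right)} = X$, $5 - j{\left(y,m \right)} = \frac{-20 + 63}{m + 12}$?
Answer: $\frac{49375}{2} \approx 24688.0$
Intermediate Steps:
$j{\left(y,m \right)} = 5 - \frac{43}{12 + m}$ ($j{\left(y,m \right)} = 5 - \frac{-20 + 63}{m + 12} = 5 - \frac{43}{12 + m}$)
$\left(\left(j{\left(17,74 \right)} + I{\left(-64,-48 \right)}\right) + 11598\right) - -13133 = \left(\left(\frac{17 + 5 \cdot 74}{12 + 74} - 48\right) + 11598\right) - -13133 = \left(\left(\frac{17 + 370}{86} - 48\right) + 11598\right) + 13133 = \left(\left(\frac{1}{86} \cdot 387 - 48\right) + 11598\right) + 13133 = \left(\left(\frac{9}{2} - 48\right) + 11598\right) + 13133 = \left(- \frac{87}{2} + 11598\right) + 13133 = \frac{23109}{2} + 13133 = \frac{49375}{2}$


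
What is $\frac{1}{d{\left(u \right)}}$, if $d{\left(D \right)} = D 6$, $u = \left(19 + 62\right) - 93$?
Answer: $- \frac{1}{72} \approx -0.013889$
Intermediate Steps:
$u = -12$ ($u = 81 - 93 = -12$)
$d{\left(D \right)} = 6 D$
$\frac{1}{d{\left(u \right)}} = \frac{1}{6 \left(-12\right)} = \frac{1}{-72} = - \frac{1}{72}$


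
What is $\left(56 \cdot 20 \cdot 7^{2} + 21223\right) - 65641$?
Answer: $10462$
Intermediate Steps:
$\left(56 \cdot 20 \cdot 7^{2} + 21223\right) - 65641 = \left(1120 \cdot 49 + 21223\right) - 65641 = \left(54880 + 21223\right) - 65641 = 76103 - 65641 = 10462$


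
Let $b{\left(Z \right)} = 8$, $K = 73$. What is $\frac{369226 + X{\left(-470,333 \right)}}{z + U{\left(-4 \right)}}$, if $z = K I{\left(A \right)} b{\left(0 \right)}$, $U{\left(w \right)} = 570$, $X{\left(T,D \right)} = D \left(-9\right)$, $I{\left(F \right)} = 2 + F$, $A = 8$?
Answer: $\frac{366229}{6410} \approx 57.134$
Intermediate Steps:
$X{\left(T,D \right)} = - 9 D$
$z = 5840$ ($z = 73 \left(2 + 8\right) 8 = 73 \cdot 10 \cdot 8 = 730 \cdot 8 = 5840$)
$\frac{369226 + X{\left(-470,333 \right)}}{z + U{\left(-4 \right)}} = \frac{369226 - 2997}{5840 + 570} = \frac{369226 - 2997}{6410} = 366229 \cdot \frac{1}{6410} = \frac{366229}{6410}$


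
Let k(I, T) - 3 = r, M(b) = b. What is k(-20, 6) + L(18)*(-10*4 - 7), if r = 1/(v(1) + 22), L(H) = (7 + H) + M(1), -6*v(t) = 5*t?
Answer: -154807/127 ≈ -1219.0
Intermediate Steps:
v(t) = -5*t/6
L(H) = 8 + H (L(H) = (7 + H) + 1 = 8 + H)
r = 6/127 (r = 1/(-⅚*1 + 22) = 1/(-⅚ + 22) = 1/(127/6) = 6/127 ≈ 0.047244)
k(I, T) = 387/127 (k(I, T) = 3 + 6/127 = 387/127)
k(-20, 6) + L(18)*(-10*4 - 7) = 387/127 + (8 + 18)*(-10*4 - 7) = 387/127 + 26*(-40 - 7) = 387/127 + 26*(-47) = 387/127 - 1222 = -154807/127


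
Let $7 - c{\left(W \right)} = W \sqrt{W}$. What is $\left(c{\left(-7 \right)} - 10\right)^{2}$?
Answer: $\left(3 - 7 i \sqrt{7}\right)^{2} \approx -334.0 - 111.12 i$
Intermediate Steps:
$c{\left(W \right)} = 7 - W^{\frac{3}{2}}$ ($c{\left(W \right)} = 7 - W \sqrt{W} = 7 - W^{\frac{3}{2}}$)
$\left(c{\left(-7 \right)} - 10\right)^{2} = \left(\left(7 - \left(-7\right)^{\frac{3}{2}}\right) - 10\right)^{2} = \left(\left(7 - - 7 i \sqrt{7}\right) - 10\right)^{2} = \left(\left(7 + 7 i \sqrt{7}\right) - 10\right)^{2} = \left(-3 + 7 i \sqrt{7}\right)^{2}$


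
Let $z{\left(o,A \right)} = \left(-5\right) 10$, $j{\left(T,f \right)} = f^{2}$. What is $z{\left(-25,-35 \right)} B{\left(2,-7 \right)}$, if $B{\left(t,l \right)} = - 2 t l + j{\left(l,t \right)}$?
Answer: $-1600$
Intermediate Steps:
$B{\left(t,l \right)} = t^{2} - 2 l t$ ($B{\left(t,l \right)} = - 2 t l + t^{2} = - 2 l t + t^{2} = t^{2} - 2 l t$)
$z{\left(o,A \right)} = -50$
$z{\left(-25,-35 \right)} B{\left(2,-7 \right)} = - 50 \cdot 2 \left(2 - -14\right) = - 50 \cdot 2 \left(2 + 14\right) = - 50 \cdot 2 \cdot 16 = \left(-50\right) 32 = -1600$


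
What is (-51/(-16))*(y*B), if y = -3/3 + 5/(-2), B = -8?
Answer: 357/4 ≈ 89.250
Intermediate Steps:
y = -7/2 (y = -3*1/3 + 5*(-1/2) = -1 - 5/2 = -7/2 ≈ -3.5000)
(-51/(-16))*(y*B) = (-51/(-16))*(-7/2*(-8)) = -51*(-1/16)*28 = (51/16)*28 = 357/4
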